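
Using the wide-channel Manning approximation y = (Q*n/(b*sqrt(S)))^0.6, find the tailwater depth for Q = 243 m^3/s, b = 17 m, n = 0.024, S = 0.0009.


y = (243 * 0.024 / (17 * 0.0009^0.5))^0.6 = 4.3147 m


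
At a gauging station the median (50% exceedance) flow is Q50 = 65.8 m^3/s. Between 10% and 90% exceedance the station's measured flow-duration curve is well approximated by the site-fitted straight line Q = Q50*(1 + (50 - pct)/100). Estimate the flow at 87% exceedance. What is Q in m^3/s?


Q = 65.8 * (1 + (50 - 87)/100) = 41.4540 m^3/s


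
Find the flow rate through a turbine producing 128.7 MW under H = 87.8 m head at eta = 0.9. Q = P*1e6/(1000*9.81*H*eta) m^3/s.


Q = 128.7 * 1e6 / (1000 * 9.81 * 87.8 * 0.9) = 166.0246 m^3/s


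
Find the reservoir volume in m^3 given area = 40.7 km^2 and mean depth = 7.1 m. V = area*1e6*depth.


V = 40.7 * 1e6 * 7.1 = 2.8897e+08 m^3


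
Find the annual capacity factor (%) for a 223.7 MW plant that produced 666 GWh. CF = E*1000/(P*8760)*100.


CF = 666 * 1000 / (223.7 * 8760) * 100 = 33.9863 %


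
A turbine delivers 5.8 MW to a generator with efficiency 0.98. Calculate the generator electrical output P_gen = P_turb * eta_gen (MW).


P_gen = 5.8 * 0.98 = 5.6840 MW


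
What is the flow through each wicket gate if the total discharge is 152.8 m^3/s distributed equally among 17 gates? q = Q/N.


q = 152.8 / 17 = 8.9882 m^3/s


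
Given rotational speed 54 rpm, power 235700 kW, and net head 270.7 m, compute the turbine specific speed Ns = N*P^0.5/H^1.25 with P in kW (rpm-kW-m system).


Ns = 54 * 235700^0.5 / 270.7^1.25 = 23.8761


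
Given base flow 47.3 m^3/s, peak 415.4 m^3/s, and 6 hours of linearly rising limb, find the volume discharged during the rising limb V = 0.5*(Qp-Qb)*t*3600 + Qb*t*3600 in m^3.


V = 0.5*(415.4 - 47.3)*6*3600 + 47.3*6*3600 = 4.9972e+06 m^3


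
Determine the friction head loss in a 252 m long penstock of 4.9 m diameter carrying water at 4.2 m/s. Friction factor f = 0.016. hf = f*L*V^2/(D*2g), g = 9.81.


hf = 0.016 * 252 * 4.2^2 / (4.9 * 2 * 9.81) = 0.7398 m


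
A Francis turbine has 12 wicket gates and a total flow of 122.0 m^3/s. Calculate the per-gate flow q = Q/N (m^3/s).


q = 122.0 / 12 = 10.1667 m^3/s


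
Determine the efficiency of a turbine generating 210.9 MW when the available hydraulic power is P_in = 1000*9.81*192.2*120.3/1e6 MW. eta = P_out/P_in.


P_in = 1000 * 9.81 * 192.2 * 120.3 / 1e6 = 226.8235 MW
eta = 210.9 / 226.8235 = 0.9298


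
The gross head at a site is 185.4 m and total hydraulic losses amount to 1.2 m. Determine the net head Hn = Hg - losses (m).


Hn = 185.4 - 1.2 = 184.2000 m


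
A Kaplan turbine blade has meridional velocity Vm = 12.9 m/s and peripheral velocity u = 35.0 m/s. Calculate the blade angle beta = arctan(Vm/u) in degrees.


beta = arctan(12.9 / 35.0) = 20.2324 degrees


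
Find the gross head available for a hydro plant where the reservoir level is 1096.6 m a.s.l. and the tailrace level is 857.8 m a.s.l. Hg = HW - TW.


Hg = 1096.6 - 857.8 = 238.8000 m


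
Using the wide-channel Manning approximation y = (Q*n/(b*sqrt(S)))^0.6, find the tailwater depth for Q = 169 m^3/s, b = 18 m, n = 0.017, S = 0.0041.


y = (169 * 0.017 / (18 * 0.0041^0.5))^0.6 = 1.7298 m


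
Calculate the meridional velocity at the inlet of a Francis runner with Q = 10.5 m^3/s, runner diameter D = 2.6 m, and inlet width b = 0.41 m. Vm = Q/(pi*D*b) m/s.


Vm = 10.5 / (pi * 2.6 * 0.41) = 3.1353 m/s


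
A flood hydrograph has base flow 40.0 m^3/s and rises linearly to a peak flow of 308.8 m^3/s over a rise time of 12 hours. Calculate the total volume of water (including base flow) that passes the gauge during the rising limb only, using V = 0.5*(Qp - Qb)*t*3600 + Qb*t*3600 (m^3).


V = 0.5*(308.8 - 40.0)*12*3600 + 40.0*12*3600 = 7.5341e+06 m^3


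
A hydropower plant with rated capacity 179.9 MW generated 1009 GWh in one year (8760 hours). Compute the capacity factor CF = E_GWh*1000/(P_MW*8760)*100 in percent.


CF = 1009 * 1000 / (179.9 * 8760) * 100 = 64.0259 %


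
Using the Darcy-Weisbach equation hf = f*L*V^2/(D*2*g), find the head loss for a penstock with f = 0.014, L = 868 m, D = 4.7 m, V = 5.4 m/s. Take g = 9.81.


hf = 0.014 * 868 * 5.4^2 / (4.7 * 2 * 9.81) = 3.8427 m


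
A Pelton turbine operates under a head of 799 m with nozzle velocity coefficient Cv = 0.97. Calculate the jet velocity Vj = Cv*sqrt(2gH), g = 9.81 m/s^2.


Vj = 0.97 * sqrt(2*9.81*799) = 121.4492 m/s


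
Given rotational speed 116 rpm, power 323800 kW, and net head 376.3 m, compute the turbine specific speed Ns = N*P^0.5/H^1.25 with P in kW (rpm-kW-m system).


Ns = 116 * 323800^0.5 / 376.3^1.25 = 39.8271


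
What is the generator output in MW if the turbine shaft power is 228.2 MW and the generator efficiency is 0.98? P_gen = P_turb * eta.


P_gen = 228.2 * 0.98 = 223.6360 MW


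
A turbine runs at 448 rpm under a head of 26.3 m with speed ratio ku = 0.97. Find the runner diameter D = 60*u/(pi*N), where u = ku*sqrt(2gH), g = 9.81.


u = 0.97 * sqrt(2*9.81*26.3) = 22.0343 m/s
D = 60 * 22.0343 / (pi * 448) = 0.9393 m


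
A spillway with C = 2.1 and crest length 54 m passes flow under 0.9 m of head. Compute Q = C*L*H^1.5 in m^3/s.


Q = 2.1 * 54 * 0.9^1.5 = 96.8226 m^3/s


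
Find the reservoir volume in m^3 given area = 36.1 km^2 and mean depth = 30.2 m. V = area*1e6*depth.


V = 36.1 * 1e6 * 30.2 = 1.0902e+09 m^3


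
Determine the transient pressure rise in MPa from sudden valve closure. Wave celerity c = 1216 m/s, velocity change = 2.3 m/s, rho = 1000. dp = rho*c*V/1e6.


dp = 1000 * 1216 * 2.3 / 1e6 = 2.7968 MPa


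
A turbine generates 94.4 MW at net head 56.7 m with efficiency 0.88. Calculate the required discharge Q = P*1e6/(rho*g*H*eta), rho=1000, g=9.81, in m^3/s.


Q = 94.4 * 1e6 / (1000 * 9.81 * 56.7 * 0.88) = 192.8578 m^3/s


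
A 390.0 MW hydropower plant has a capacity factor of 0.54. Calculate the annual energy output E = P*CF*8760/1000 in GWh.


E = 390.0 * 0.54 * 8760 / 1000 = 1844.8560 GWh


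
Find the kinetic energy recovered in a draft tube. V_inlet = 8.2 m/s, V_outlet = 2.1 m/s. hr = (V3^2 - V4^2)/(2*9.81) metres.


hr = (8.2^2 - 2.1^2) / (2*9.81) = 3.2023 m


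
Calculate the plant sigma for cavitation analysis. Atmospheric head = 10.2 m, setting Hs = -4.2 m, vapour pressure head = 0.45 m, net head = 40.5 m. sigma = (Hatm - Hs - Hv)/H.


sigma = (10.2 - (-4.2) - 0.45) / 40.5 = 0.3444


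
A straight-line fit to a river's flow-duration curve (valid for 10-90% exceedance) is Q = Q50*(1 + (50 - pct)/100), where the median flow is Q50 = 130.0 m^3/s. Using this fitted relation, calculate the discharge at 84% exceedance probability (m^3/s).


Q = 130.0 * (1 + (50 - 84)/100) = 85.8000 m^3/s


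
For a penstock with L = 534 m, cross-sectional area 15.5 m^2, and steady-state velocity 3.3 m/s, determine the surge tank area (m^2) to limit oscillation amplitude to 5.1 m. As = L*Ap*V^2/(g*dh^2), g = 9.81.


As = 534 * 15.5 * 3.3^2 / (9.81 * 5.1^2) = 353.2576 m^2


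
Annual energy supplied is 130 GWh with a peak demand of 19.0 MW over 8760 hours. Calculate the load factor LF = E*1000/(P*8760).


LF = 130 * 1000 / (19.0 * 8760) = 0.7811


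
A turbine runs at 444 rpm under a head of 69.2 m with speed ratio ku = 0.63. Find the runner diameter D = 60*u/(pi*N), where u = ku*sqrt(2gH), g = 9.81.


u = 0.63 * sqrt(2*9.81*69.2) = 23.2136 m/s
D = 60 * 23.2136 / (pi * 444) = 0.9985 m


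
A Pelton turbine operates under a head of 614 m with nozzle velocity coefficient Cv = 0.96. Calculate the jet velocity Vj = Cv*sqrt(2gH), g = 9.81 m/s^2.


Vj = 0.96 * sqrt(2*9.81*614) = 105.3671 m/s


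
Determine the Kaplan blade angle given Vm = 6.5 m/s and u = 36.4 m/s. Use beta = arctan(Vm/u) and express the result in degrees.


beta = arctan(6.5 / 36.4) = 10.1247 degrees


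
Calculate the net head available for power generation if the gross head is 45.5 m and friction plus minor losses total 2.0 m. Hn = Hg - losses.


Hn = 45.5 - 2.0 = 43.5000 m


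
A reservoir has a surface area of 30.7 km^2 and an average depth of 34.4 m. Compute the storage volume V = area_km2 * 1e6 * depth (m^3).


V = 30.7 * 1e6 * 34.4 = 1.0561e+09 m^3


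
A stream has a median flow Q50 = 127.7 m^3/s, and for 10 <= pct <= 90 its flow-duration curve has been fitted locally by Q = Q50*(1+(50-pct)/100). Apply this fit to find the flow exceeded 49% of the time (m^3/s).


Q = 127.7 * (1 + (50 - 49)/100) = 128.9770 m^3/s


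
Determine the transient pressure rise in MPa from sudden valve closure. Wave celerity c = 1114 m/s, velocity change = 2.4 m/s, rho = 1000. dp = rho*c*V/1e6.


dp = 1000 * 1114 * 2.4 / 1e6 = 2.6736 MPa


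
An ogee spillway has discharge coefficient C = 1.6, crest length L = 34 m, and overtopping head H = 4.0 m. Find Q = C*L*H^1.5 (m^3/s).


Q = 1.6 * 34 * 4.0^1.5 = 435.2000 m^3/s


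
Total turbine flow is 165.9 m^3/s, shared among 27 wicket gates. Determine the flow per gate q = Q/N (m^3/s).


q = 165.9 / 27 = 6.1444 m^3/s


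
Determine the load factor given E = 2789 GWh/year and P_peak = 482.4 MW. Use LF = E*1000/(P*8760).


LF = 2789 * 1000 / (482.4 * 8760) = 0.6600


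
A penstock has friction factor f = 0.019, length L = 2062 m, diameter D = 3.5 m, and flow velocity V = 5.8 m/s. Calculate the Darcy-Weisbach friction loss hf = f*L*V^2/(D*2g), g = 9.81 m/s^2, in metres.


hf = 0.019 * 2062 * 5.8^2 / (3.5 * 2 * 9.81) = 19.1925 m


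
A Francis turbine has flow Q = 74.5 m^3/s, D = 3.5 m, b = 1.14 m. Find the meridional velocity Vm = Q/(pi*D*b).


Vm = 74.5 / (pi * 3.5 * 1.14) = 5.9434 m/s


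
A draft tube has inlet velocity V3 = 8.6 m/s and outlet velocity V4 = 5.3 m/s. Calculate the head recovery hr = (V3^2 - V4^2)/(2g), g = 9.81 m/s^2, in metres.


hr = (8.6^2 - 5.3^2) / (2*9.81) = 2.3379 m


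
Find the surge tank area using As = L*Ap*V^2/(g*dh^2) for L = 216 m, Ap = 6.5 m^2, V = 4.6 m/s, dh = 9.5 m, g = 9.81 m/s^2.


As = 216 * 6.5 * 4.6^2 / (9.81 * 9.5^2) = 33.5557 m^2


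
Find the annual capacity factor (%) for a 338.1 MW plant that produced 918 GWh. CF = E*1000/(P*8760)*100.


CF = 918 * 1000 / (338.1 * 8760) * 100 = 30.9951 %


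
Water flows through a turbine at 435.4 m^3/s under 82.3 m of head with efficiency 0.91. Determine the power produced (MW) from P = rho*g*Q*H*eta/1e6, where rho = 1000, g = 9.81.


P = 1000 * 9.81 * 435.4 * 82.3 * 0.91 / 1e6 = 319.8885 MW


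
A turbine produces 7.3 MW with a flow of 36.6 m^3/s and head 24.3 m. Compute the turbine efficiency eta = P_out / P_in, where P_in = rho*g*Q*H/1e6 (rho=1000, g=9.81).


P_in = 1000 * 9.81 * 36.6 * 24.3 / 1e6 = 8.7248 MW
eta = 7.3 / 8.7248 = 0.8367


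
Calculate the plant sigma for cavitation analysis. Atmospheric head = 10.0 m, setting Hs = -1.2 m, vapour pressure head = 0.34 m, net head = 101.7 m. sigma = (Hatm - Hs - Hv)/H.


sigma = (10.0 - (-1.2) - 0.34) / 101.7 = 0.1068


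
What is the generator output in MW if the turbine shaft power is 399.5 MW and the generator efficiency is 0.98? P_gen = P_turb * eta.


P_gen = 399.5 * 0.98 = 391.5100 MW


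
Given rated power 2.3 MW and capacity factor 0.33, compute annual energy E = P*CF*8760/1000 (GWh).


E = 2.3 * 0.33 * 8760 / 1000 = 6.6488 GWh


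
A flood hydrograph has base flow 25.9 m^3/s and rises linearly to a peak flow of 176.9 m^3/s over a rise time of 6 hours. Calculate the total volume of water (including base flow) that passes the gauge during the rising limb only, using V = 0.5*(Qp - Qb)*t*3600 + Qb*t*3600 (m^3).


V = 0.5*(176.9 - 25.9)*6*3600 + 25.9*6*3600 = 2.1902e+06 m^3


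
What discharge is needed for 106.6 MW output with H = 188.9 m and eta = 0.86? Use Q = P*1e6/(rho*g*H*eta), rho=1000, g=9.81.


Q = 106.6 * 1e6 / (1000 * 9.81 * 188.9 * 0.86) = 66.8895 m^3/s


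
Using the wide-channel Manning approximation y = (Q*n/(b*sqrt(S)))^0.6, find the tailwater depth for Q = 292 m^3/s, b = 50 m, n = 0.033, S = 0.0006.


y = (292 * 0.033 / (50 * 0.0006^0.5))^0.6 = 3.4476 m


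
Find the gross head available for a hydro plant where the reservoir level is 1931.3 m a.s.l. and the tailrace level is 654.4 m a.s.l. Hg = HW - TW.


Hg = 1931.3 - 654.4 = 1276.9000 m


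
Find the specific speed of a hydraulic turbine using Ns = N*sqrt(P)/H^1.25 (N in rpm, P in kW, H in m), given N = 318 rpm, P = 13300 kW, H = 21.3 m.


Ns = 318 * 13300^0.5 / 21.3^1.25 = 801.4537


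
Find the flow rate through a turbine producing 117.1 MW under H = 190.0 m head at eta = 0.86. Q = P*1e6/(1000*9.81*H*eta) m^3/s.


Q = 117.1 * 1e6 / (1000 * 9.81 * 190.0 * 0.86) = 73.0526 m^3/s


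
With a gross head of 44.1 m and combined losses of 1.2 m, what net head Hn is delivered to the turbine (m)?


Hn = 44.1 - 1.2 = 42.9000 m


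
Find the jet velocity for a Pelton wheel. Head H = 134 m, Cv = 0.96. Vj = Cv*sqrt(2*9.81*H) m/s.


Vj = 0.96 * sqrt(2*9.81*134) = 49.2236 m/s


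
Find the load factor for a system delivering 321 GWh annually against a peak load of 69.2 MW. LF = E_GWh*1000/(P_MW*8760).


LF = 321 * 1000 / (69.2 * 8760) = 0.5295


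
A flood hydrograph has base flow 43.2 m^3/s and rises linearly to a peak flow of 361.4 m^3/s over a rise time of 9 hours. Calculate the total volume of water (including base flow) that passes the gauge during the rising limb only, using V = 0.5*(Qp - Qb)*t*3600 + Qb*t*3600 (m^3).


V = 0.5*(361.4 - 43.2)*9*3600 + 43.2*9*3600 = 6.5545e+06 m^3


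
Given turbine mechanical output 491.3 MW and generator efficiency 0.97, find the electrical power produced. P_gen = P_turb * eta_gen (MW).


P_gen = 491.3 * 0.97 = 476.5610 MW


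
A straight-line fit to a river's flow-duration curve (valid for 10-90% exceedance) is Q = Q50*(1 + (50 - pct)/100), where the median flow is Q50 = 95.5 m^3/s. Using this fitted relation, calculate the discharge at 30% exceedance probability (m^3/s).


Q = 95.5 * (1 + (50 - 30)/100) = 114.6000 m^3/s


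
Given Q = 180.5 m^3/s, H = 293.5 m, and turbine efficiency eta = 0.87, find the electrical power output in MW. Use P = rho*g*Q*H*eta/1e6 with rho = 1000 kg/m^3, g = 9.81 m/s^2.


P = 1000 * 9.81 * 180.5 * 293.5 * 0.87 / 1e6 = 452.1407 MW


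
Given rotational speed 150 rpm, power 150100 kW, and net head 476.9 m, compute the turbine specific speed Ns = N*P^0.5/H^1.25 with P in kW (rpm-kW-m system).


Ns = 150 * 150100^0.5 / 476.9^1.25 = 26.0764


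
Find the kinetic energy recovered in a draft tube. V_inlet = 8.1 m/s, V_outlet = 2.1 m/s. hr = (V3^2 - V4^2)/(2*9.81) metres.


hr = (8.1^2 - 2.1^2) / (2*9.81) = 3.1193 m


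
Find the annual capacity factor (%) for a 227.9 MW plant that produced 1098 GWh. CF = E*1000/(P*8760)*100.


CF = 1098 * 1000 / (227.9 * 8760) * 100 = 54.9989 %


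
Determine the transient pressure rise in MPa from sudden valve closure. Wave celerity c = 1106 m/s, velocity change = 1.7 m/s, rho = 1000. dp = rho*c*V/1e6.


dp = 1000 * 1106 * 1.7 / 1e6 = 1.8802 MPa


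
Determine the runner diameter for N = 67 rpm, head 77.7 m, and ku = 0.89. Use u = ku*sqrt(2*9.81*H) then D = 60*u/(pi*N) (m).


u = 0.89 * sqrt(2*9.81*77.7) = 34.7496 m/s
D = 60 * 34.7496 / (pi * 67) = 9.9055 m


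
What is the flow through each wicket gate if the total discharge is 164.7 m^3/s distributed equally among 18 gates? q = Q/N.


q = 164.7 / 18 = 9.1500 m^3/s


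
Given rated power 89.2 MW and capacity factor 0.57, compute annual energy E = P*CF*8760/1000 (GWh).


E = 89.2 * 0.57 * 8760 / 1000 = 445.3934 GWh


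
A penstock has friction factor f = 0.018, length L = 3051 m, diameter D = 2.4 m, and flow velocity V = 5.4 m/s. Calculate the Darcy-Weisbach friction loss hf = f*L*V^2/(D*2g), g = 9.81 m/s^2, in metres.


hf = 0.018 * 3051 * 5.4^2 / (2.4 * 2 * 9.81) = 34.0089 m


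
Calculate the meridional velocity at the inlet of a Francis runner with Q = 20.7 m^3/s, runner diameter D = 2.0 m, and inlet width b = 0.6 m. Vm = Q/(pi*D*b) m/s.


Vm = 20.7 / (pi * 2.0 * 0.6) = 5.4908 m/s


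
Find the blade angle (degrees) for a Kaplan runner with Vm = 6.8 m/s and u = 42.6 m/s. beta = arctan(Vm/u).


beta = arctan(6.8 / 42.6) = 9.0693 degrees


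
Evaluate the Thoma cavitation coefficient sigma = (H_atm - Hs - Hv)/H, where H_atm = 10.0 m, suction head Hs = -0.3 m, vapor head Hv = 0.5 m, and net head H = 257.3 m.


sigma = (10.0 - (-0.3) - 0.5) / 257.3 = 0.0381


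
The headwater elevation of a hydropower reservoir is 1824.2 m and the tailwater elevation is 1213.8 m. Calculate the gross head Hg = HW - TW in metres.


Hg = 1824.2 - 1213.8 = 610.4000 m


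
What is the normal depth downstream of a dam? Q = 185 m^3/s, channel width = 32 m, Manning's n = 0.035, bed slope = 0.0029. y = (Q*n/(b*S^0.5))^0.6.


y = (185 * 0.035 / (32 * 0.0029^0.5))^0.6 = 2.2128 m


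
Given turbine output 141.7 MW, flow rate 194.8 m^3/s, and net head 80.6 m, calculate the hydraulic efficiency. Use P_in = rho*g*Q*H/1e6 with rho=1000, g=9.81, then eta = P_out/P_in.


P_in = 1000 * 9.81 * 194.8 * 80.6 / 1e6 = 154.0256 MW
eta = 141.7 / 154.0256 = 0.9200


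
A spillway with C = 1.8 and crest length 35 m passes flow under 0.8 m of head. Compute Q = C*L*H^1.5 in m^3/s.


Q = 1.8 * 35 * 0.8^1.5 = 45.0791 m^3/s


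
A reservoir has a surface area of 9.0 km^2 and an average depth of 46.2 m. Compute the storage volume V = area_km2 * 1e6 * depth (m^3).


V = 9.0 * 1e6 * 46.2 = 4.1580e+08 m^3


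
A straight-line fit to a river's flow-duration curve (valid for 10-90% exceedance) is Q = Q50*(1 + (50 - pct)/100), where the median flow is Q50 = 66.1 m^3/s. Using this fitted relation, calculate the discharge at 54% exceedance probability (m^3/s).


Q = 66.1 * (1 + (50 - 54)/100) = 63.4560 m^3/s


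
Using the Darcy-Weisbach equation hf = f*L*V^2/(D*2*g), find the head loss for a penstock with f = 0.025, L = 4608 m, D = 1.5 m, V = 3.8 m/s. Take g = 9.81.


hf = 0.025 * 4608 * 3.8^2 / (1.5 * 2 * 9.81) = 56.5235 m


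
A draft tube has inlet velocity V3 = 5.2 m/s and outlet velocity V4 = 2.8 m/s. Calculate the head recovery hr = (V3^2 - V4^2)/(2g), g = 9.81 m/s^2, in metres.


hr = (5.2^2 - 2.8^2) / (2*9.81) = 0.9786 m


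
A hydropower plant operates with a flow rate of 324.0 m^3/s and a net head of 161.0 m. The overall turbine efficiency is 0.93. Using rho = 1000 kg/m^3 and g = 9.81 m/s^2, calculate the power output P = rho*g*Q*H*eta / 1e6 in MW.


P = 1000 * 9.81 * 324.0 * 161.0 * 0.93 / 1e6 = 475.9078 MW


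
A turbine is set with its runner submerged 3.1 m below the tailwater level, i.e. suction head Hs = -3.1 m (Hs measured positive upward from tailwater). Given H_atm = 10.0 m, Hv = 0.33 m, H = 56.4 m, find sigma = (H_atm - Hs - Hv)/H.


sigma = (10.0 - (-3.1) - 0.33) / 56.4 = 0.2264


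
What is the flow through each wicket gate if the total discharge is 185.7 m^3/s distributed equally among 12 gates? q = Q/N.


q = 185.7 / 12 = 15.4750 m^3/s


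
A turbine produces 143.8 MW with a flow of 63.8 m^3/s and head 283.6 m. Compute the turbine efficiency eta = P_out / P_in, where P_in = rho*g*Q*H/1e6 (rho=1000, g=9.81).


P_in = 1000 * 9.81 * 63.8 * 283.6 / 1e6 = 177.4990 MW
eta = 143.8 / 177.4990 = 0.8101


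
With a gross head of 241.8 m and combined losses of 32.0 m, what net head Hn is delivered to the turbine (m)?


Hn = 241.8 - 32.0 = 209.8000 m


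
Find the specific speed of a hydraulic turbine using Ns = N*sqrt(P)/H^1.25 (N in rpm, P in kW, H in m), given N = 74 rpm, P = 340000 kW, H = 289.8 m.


Ns = 74 * 340000^0.5 / 289.8^1.25 = 36.0868


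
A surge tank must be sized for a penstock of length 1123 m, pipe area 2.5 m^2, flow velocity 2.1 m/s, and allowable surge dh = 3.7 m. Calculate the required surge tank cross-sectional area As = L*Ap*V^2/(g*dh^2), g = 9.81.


As = 1123 * 2.5 * 2.1^2 / (9.81 * 3.7^2) = 92.1904 m^2


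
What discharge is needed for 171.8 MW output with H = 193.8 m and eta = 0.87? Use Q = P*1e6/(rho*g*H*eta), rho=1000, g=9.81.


Q = 171.8 * 1e6 / (1000 * 9.81 * 193.8 * 0.87) = 103.8678 m^3/s


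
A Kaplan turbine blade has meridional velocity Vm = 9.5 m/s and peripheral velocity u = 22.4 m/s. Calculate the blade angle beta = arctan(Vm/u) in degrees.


beta = arctan(9.5 / 22.4) = 22.9821 degrees


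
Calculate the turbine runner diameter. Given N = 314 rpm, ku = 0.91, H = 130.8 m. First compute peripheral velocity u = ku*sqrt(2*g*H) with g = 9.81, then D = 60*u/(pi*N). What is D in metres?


u = 0.91 * sqrt(2*9.81*130.8) = 46.0993 m/s
D = 60 * 46.0993 / (pi * 314) = 2.8039 m


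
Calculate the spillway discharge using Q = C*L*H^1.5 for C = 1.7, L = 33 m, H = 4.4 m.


Q = 1.7 * 33 * 4.4^1.5 = 517.7760 m^3/s


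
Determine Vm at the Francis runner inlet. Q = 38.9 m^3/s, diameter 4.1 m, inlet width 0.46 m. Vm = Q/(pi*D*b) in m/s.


Vm = 38.9 / (pi * 4.1 * 0.46) = 6.5654 m/s


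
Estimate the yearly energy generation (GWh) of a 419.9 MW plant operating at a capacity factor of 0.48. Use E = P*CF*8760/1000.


E = 419.9 * 0.48 * 8760 / 1000 = 1765.5955 GWh


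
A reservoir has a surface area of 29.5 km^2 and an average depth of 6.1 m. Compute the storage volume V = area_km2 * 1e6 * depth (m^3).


V = 29.5 * 1e6 * 6.1 = 1.7995e+08 m^3


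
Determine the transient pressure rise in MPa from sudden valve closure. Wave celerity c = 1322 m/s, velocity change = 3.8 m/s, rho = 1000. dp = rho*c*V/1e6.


dp = 1000 * 1322 * 3.8 / 1e6 = 5.0236 MPa


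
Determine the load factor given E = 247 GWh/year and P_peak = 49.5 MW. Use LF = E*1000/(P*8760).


LF = 247 * 1000 / (49.5 * 8760) = 0.5696


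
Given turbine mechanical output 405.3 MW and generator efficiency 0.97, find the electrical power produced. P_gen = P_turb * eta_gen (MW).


P_gen = 405.3 * 0.97 = 393.1410 MW


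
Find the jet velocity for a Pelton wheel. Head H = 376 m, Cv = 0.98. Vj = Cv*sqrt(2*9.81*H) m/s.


Vj = 0.98 * sqrt(2*9.81*376) = 84.1724 m/s


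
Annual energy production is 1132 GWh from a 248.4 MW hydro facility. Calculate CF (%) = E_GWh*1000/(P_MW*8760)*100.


CF = 1132 * 1000 / (248.4 * 8760) * 100 = 52.0224 %


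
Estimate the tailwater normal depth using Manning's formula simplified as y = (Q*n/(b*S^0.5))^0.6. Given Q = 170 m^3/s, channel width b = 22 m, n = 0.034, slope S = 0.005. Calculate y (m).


y = (170 * 0.034 / (22 * 0.005^0.5))^0.6 = 2.1979 m


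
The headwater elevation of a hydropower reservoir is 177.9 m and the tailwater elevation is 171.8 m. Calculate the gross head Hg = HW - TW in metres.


Hg = 177.9 - 171.8 = 6.1000 m


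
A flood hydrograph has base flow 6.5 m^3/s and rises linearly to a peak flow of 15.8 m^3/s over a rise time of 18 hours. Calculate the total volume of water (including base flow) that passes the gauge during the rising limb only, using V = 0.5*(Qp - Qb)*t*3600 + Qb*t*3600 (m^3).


V = 0.5*(15.8 - 6.5)*18*3600 + 6.5*18*3600 = 722520.0000 m^3


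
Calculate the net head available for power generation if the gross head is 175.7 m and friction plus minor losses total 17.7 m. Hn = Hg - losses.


Hn = 175.7 - 17.7 = 158.0000 m


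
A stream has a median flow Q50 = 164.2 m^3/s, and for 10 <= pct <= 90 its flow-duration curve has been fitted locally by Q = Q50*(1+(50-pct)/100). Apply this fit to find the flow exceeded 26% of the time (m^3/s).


Q = 164.2 * (1 + (50 - 26)/100) = 203.6080 m^3/s


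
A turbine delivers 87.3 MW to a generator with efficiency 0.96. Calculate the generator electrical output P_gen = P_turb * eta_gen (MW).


P_gen = 87.3 * 0.96 = 83.8080 MW


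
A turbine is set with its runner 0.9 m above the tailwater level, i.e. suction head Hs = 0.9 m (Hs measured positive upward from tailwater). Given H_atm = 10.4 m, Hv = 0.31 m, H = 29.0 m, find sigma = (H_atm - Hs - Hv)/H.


sigma = (10.4 - 0.9 - 0.31) / 29.0 = 0.3169


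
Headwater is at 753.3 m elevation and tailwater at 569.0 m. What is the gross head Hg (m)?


Hg = 753.3 - 569.0 = 184.3000 m


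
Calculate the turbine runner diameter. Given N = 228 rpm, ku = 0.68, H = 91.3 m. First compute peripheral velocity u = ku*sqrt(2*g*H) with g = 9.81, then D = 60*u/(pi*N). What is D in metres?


u = 0.68 * sqrt(2*9.81*91.3) = 28.7802 m/s
D = 60 * 28.7802 / (pi * 228) = 2.4108 m


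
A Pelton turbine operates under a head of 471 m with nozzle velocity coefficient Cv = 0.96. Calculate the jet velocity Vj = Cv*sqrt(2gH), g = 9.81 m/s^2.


Vj = 0.96 * sqrt(2*9.81*471) = 92.2850 m/s


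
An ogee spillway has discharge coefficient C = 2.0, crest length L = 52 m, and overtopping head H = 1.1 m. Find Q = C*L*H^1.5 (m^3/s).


Q = 2.0 * 52 * 1.1^1.5 = 119.9837 m^3/s


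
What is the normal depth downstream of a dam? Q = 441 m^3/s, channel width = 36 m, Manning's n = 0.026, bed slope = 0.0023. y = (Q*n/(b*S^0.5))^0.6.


y = (441 * 0.026 / (36 * 0.0023^0.5))^0.6 = 3.1142 m


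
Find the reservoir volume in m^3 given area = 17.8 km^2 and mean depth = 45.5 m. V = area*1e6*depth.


V = 17.8 * 1e6 * 45.5 = 8.0990e+08 m^3


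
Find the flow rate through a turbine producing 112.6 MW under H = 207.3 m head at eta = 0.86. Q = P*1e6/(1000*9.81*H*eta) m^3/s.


Q = 112.6 * 1e6 / (1000 * 9.81 * 207.3 * 0.86) = 64.3831 m^3/s


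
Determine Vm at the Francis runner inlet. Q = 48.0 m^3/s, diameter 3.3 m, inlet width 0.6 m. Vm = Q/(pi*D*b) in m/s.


Vm = 48.0 / (pi * 3.3 * 0.6) = 7.7166 m/s


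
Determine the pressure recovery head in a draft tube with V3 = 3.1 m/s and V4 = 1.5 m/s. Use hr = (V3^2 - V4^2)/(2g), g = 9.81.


hr = (3.1^2 - 1.5^2) / (2*9.81) = 0.3751 m


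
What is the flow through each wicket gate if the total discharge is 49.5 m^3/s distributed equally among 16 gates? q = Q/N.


q = 49.5 / 16 = 3.0938 m^3/s


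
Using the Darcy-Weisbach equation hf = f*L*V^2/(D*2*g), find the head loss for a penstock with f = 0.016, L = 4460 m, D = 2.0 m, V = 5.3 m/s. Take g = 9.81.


hf = 0.016 * 4460 * 5.3^2 / (2.0 * 2 * 9.81) = 51.0831 m


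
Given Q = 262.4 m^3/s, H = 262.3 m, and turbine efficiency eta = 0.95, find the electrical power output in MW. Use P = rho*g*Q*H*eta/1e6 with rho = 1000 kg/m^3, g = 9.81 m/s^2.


P = 1000 * 9.81 * 262.4 * 262.3 * 0.95 / 1e6 = 641.4381 MW


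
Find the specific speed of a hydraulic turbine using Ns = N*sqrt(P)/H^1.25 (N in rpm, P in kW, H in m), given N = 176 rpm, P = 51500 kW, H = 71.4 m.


Ns = 176 * 51500^0.5 / 71.4^1.25 = 192.4392


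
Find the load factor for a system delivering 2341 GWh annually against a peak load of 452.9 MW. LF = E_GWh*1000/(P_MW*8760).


LF = 2341 * 1000 / (452.9 * 8760) = 0.5901


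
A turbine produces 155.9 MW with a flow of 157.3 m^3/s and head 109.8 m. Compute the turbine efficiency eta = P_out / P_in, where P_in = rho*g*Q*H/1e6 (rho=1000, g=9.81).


P_in = 1000 * 9.81 * 157.3 * 109.8 / 1e6 = 169.4338 MW
eta = 155.9 / 169.4338 = 0.9201


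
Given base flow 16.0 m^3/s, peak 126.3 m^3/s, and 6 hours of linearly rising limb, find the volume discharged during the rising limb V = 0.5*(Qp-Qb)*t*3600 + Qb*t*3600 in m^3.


V = 0.5*(126.3 - 16.0)*6*3600 + 16.0*6*3600 = 1.5368e+06 m^3


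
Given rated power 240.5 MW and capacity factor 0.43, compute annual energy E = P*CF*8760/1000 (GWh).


E = 240.5 * 0.43 * 8760 / 1000 = 905.9154 GWh


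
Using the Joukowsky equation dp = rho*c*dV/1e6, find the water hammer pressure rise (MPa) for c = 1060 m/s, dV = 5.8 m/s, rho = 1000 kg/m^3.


dp = 1000 * 1060 * 5.8 / 1e6 = 6.1480 MPa


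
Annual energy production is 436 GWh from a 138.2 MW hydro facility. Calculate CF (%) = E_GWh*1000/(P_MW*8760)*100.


CF = 436 * 1000 / (138.2 * 8760) * 100 = 36.0142 %


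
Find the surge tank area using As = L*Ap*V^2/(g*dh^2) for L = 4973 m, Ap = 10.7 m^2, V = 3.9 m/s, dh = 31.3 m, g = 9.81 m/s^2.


As = 4973 * 10.7 * 3.9^2 / (9.81 * 31.3^2) = 84.2120 m^2


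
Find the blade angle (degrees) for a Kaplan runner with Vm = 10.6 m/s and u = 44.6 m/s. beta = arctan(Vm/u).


beta = arctan(10.6 / 44.6) = 13.3693 degrees


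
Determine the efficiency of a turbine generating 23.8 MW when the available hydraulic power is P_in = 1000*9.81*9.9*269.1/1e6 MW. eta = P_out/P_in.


P_in = 1000 * 9.81 * 9.9 * 269.1 / 1e6 = 26.1347 MW
eta = 23.8 / 26.1347 = 0.9107


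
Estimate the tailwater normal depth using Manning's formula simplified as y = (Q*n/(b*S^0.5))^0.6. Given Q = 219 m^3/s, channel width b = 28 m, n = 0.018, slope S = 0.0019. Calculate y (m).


y = (219 * 0.018 / (28 * 0.0019^0.5))^0.6 = 2.0207 m


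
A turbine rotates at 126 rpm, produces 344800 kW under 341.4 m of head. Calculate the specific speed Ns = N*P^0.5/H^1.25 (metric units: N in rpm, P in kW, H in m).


Ns = 126 * 344800^0.5 / 341.4^1.25 = 50.4167


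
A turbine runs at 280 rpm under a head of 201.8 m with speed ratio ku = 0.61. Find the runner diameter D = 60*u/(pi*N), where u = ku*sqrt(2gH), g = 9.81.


u = 0.61 * sqrt(2*9.81*201.8) = 38.3831 m/s
D = 60 * 38.3831 / (pi * 280) = 2.6181 m


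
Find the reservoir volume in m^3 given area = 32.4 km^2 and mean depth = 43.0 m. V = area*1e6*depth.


V = 32.4 * 1e6 * 43.0 = 1.3932e+09 m^3


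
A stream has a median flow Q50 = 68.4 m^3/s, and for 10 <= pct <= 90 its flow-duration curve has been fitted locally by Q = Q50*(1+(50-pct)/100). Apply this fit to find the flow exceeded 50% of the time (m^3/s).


Q = 68.4 * (1 + (50 - 50)/100) = 68.4000 m^3/s


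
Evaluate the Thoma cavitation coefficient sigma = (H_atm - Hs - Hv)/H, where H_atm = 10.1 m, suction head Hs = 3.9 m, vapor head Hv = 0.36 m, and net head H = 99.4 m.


sigma = (10.1 - 3.9 - 0.36) / 99.4 = 0.0588


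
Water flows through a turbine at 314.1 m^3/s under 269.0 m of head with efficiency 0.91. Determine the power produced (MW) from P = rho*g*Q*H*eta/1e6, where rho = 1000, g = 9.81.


P = 1000 * 9.81 * 314.1 * 269.0 * 0.91 / 1e6 = 754.2766 MW


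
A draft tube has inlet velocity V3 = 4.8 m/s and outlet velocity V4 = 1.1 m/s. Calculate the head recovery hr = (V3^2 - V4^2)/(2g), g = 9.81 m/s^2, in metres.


hr = (4.8^2 - 1.1^2) / (2*9.81) = 1.1126 m


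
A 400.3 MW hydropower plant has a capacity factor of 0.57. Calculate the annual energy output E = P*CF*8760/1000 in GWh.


E = 400.3 * 0.57 * 8760 / 1000 = 1998.7780 GWh


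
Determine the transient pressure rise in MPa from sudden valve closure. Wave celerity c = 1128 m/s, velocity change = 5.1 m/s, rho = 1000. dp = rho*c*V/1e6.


dp = 1000 * 1128 * 5.1 / 1e6 = 5.7528 MPa


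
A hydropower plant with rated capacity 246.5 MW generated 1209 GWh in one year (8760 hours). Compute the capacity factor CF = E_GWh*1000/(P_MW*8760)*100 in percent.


CF = 1209 * 1000 / (246.5 * 8760) * 100 = 55.9893 %


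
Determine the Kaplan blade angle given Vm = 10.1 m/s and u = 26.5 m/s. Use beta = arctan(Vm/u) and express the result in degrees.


beta = arctan(10.1 / 26.5) = 20.8634 degrees


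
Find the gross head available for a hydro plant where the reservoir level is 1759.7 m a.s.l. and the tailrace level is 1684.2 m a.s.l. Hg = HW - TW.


Hg = 1759.7 - 1684.2 = 75.5000 m


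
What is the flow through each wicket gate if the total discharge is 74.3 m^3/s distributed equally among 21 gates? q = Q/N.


q = 74.3 / 21 = 3.5381 m^3/s


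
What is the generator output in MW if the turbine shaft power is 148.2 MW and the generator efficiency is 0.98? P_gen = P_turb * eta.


P_gen = 148.2 * 0.98 = 145.2360 MW


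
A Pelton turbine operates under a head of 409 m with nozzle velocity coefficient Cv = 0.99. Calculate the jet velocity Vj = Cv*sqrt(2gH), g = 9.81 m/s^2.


Vj = 0.99 * sqrt(2*9.81*409) = 88.6842 m/s


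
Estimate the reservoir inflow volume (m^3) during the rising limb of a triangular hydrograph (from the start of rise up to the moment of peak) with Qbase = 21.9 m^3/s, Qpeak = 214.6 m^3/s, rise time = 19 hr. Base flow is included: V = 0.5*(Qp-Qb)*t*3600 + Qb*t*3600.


V = 0.5*(214.6 - 21.9)*19*3600 + 21.9*19*3600 = 8.0883e+06 m^3


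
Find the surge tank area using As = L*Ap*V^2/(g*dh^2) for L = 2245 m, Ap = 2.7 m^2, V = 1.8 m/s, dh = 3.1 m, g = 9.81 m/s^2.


As = 2245 * 2.7 * 1.8^2 / (9.81 * 3.1^2) = 208.3208 m^2


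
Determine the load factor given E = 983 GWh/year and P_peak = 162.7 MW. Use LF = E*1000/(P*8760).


LF = 983 * 1000 / (162.7 * 8760) = 0.6897


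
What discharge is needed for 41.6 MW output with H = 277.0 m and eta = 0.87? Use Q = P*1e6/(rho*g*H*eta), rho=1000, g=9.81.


Q = 41.6 * 1e6 / (1000 * 9.81 * 277.0 * 0.87) = 17.5965 m^3/s


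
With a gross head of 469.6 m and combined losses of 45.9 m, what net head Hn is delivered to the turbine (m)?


Hn = 469.6 - 45.9 = 423.7000 m


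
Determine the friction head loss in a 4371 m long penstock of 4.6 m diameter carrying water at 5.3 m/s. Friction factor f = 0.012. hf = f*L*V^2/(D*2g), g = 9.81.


hf = 0.012 * 4371 * 5.3^2 / (4.6 * 2 * 9.81) = 16.3251 m


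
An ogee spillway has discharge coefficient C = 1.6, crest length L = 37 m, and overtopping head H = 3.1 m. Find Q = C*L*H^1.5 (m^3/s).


Q = 1.6 * 37 * 3.1^1.5 = 323.1203 m^3/s


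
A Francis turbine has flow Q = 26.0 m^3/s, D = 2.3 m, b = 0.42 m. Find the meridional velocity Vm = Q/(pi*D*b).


Vm = 26.0 / (pi * 2.3 * 0.42) = 8.5673 m/s


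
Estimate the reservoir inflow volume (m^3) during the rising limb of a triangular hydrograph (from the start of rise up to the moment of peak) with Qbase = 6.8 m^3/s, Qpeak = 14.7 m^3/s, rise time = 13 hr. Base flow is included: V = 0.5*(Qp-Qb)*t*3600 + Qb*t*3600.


V = 0.5*(14.7 - 6.8)*13*3600 + 6.8*13*3600 = 503100.0000 m^3


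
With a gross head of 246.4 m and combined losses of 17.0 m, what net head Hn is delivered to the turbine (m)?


Hn = 246.4 - 17.0 = 229.4000 m


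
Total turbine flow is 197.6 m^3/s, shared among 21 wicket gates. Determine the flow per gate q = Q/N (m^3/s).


q = 197.6 / 21 = 9.4095 m^3/s


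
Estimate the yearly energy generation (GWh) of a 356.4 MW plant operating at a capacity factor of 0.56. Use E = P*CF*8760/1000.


E = 356.4 * 0.56 * 8760 / 1000 = 1748.3558 GWh


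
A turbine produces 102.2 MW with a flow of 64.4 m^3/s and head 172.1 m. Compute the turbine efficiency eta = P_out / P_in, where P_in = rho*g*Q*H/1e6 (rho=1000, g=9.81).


P_in = 1000 * 9.81 * 64.4 * 172.1 / 1e6 = 108.7266 MW
eta = 102.2 / 108.7266 = 0.9400


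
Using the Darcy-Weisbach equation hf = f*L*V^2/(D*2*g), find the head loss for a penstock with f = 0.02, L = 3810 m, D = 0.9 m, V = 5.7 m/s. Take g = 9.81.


hf = 0.02 * 3810 * 5.7^2 / (0.9 * 2 * 9.81) = 140.2049 m


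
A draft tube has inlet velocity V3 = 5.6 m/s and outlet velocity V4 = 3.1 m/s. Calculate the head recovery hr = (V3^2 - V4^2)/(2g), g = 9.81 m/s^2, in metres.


hr = (5.6^2 - 3.1^2) / (2*9.81) = 1.1086 m


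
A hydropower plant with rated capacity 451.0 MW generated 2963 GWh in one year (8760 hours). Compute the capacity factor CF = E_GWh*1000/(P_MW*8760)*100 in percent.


CF = 2963 * 1000 / (451.0 * 8760) * 100 = 74.9982 %


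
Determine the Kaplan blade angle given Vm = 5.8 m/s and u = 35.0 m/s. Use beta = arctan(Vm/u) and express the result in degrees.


beta = arctan(5.8 / 35.0) = 9.4092 degrees


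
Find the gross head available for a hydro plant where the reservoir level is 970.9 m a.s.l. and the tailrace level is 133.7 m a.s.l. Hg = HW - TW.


Hg = 970.9 - 133.7 = 837.2000 m


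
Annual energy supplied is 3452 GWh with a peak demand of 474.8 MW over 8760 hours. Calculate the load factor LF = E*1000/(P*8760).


LF = 3452 * 1000 / (474.8 * 8760) = 0.8300


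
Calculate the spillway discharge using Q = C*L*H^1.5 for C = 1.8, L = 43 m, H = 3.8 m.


Q = 1.8 * 43 * 3.8^1.5 = 573.3454 m^3/s


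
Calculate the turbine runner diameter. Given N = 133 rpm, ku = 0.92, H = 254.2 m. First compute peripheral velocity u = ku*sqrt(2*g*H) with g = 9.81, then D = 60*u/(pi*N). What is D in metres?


u = 0.92 * sqrt(2*9.81*254.2) = 64.9718 m/s
D = 60 * 64.9718 / (pi * 133) = 9.3299 m


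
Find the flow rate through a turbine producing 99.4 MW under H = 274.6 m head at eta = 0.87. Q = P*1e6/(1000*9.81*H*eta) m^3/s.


Q = 99.4 * 1e6 / (1000 * 9.81 * 274.6 * 0.87) = 42.4129 m^3/s


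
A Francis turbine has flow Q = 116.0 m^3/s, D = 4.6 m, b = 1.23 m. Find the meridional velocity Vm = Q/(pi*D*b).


Vm = 116.0 / (pi * 4.6 * 1.23) = 6.5260 m/s


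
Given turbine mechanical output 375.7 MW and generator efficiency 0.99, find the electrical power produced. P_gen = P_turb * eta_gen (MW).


P_gen = 375.7 * 0.99 = 371.9430 MW


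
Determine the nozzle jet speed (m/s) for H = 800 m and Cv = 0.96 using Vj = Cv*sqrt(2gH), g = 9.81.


Vj = 0.96 * sqrt(2*9.81*800) = 120.2723 m/s


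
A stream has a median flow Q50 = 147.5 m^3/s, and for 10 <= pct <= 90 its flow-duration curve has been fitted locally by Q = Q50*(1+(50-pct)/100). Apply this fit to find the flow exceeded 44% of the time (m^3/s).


Q = 147.5 * (1 + (50 - 44)/100) = 156.3500 m^3/s


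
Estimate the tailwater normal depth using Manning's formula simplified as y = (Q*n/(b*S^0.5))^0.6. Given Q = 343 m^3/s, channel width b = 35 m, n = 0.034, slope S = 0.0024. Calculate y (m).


y = (343 * 0.034 / (35 * 0.0024^0.5))^0.6 = 3.1591 m


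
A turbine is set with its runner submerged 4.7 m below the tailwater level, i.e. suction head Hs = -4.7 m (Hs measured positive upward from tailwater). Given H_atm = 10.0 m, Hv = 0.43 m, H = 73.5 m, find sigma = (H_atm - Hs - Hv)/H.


sigma = (10.0 - (-4.7) - 0.43) / 73.5 = 0.1941


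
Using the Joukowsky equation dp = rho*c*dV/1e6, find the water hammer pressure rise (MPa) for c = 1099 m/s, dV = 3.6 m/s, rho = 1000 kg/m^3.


dp = 1000 * 1099 * 3.6 / 1e6 = 3.9564 MPa


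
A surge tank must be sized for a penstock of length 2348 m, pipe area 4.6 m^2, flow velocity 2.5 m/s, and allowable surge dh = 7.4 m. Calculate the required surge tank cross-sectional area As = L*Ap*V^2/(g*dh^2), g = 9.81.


As = 2348 * 4.6 * 2.5^2 / (9.81 * 7.4^2) = 125.6619 m^2


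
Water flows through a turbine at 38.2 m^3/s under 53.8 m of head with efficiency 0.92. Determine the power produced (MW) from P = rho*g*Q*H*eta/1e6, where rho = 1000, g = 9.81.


P = 1000 * 9.81 * 38.2 * 53.8 * 0.92 / 1e6 = 18.5482 MW


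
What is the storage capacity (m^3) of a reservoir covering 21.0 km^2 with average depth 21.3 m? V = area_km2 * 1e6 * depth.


V = 21.0 * 1e6 * 21.3 = 4.4730e+08 m^3


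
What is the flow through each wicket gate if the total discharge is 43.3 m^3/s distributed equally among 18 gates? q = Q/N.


q = 43.3 / 18 = 2.4056 m^3/s


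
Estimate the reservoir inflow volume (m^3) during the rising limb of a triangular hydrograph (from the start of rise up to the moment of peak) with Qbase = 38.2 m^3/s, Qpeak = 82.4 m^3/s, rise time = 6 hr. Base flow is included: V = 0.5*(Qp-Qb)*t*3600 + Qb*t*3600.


V = 0.5*(82.4 - 38.2)*6*3600 + 38.2*6*3600 = 1.3025e+06 m^3


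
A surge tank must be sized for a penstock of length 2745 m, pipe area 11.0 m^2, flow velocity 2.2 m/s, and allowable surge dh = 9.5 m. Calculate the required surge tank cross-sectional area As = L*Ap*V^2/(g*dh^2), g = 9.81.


As = 2745 * 11.0 * 2.2^2 / (9.81 * 9.5^2) = 165.0685 m^2


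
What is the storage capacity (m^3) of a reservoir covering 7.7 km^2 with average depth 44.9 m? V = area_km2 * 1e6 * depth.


V = 7.7 * 1e6 * 44.9 = 3.4573e+08 m^3
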